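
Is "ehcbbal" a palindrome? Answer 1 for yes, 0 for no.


Input: ehcbbal
Reversed: labbche
  Compare pos 0 ('e') with pos 6 ('l'): MISMATCH
  Compare pos 1 ('h') with pos 5 ('a'): MISMATCH
  Compare pos 2 ('c') with pos 4 ('b'): MISMATCH
Result: not a palindrome

0


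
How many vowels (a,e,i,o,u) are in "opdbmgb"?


Input: opdbmgb
Checking each character:
  'o' at position 0: vowel (running total: 1)
  'p' at position 1: consonant
  'd' at position 2: consonant
  'b' at position 3: consonant
  'm' at position 4: consonant
  'g' at position 5: consonant
  'b' at position 6: consonant
Total vowels: 1

1


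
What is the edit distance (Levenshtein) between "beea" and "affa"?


Computing edit distance: "beea" -> "affa"
DP table:
           a    f    f    a
      0    1    2    3    4
  b   1    1    2    3    4
  e   2    2    2    3    4
  e   3    3    3    3    4
  a   4    3    4    4    3
Edit distance = dp[4][4] = 3

3


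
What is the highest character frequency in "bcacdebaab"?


Input: bcacdebaab
Character counts:
  'a': 3
  'b': 3
  'c': 2
  'd': 1
  'e': 1
Maximum frequency: 3

3


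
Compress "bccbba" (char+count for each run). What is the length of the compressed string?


Input: bccbba
Runs:
  'b' x 1 => "b1"
  'c' x 2 => "c2"
  'b' x 2 => "b2"
  'a' x 1 => "a1"
Compressed: "b1c2b2a1"
Compressed length: 8

8


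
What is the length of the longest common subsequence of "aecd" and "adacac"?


LCS of "aecd" and "adacac"
DP table:
           a    d    a    c    a    c
      0    0    0    0    0    0    0
  a   0    1    1    1    1    1    1
  e   0    1    1    1    1    1    1
  c   0    1    1    1    2    2    2
  d   0    1    2    2    2    2    2
LCS length = dp[4][6] = 2

2


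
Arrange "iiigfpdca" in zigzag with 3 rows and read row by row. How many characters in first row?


Zigzag "iiigfpdca" into 3 rows:
Placing characters:
  'i' => row 0
  'i' => row 1
  'i' => row 2
  'g' => row 1
  'f' => row 0
  'p' => row 1
  'd' => row 2
  'c' => row 1
  'a' => row 0
Rows:
  Row 0: "ifa"
  Row 1: "igpc"
  Row 2: "id"
First row length: 3

3


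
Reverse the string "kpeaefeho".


Input: kpeaefeho
Reading characters right to left:
  Position 8: 'o'
  Position 7: 'h'
  Position 6: 'e'
  Position 5: 'f'
  Position 4: 'e'
  Position 3: 'a'
  Position 2: 'e'
  Position 1: 'p'
  Position 0: 'k'
Reversed: ohefeaepk

ohefeaepk


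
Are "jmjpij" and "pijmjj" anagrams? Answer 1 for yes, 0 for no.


Strings: "jmjpij", "pijmjj"
Sorted first:  ijjjmp
Sorted second: ijjjmp
Sorted forms match => anagrams

1


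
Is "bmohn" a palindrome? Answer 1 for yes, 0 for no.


Input: bmohn
Reversed: nhomb
  Compare pos 0 ('b') with pos 4 ('n'): MISMATCH
  Compare pos 1 ('m') with pos 3 ('h'): MISMATCH
Result: not a palindrome

0


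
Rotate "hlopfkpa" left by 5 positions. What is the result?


Input: "hlopfkpa", rotate left by 5
First 5 characters: "hlopf"
Remaining characters: "kpa"
Concatenate remaining + first: "kpa" + "hlopf" = "kpahlopf"

kpahlopf


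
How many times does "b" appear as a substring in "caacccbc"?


Searching for "b" in "caacccbc"
Scanning each position:
  Position 0: "c" => no
  Position 1: "a" => no
  Position 2: "a" => no
  Position 3: "c" => no
  Position 4: "c" => no
  Position 5: "c" => no
  Position 6: "b" => MATCH
  Position 7: "c" => no
Total occurrences: 1

1


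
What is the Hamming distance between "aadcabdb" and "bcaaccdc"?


Comparing "aadcabdb" and "bcaaccdc" position by position:
  Position 0: 'a' vs 'b' => differ
  Position 1: 'a' vs 'c' => differ
  Position 2: 'd' vs 'a' => differ
  Position 3: 'c' vs 'a' => differ
  Position 4: 'a' vs 'c' => differ
  Position 5: 'b' vs 'c' => differ
  Position 6: 'd' vs 'd' => same
  Position 7: 'b' vs 'c' => differ
Total differences (Hamming distance): 7

7


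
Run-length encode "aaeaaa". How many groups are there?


Input: aaeaaa
Scanning for consecutive runs:
  Group 1: 'a' x 2 (positions 0-1)
  Group 2: 'e' x 1 (positions 2-2)
  Group 3: 'a' x 3 (positions 3-5)
Total groups: 3

3


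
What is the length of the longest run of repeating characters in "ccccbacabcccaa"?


Input: "ccccbacabcccaa"
Scanning for longest run:
  Position 1 ('c'): continues run of 'c', length=2
  Position 2 ('c'): continues run of 'c', length=3
  Position 3 ('c'): continues run of 'c', length=4
  Position 4 ('b'): new char, reset run to 1
  Position 5 ('a'): new char, reset run to 1
  Position 6 ('c'): new char, reset run to 1
  Position 7 ('a'): new char, reset run to 1
  Position 8 ('b'): new char, reset run to 1
  Position 9 ('c'): new char, reset run to 1
  Position 10 ('c'): continues run of 'c', length=2
  Position 11 ('c'): continues run of 'c', length=3
  Position 12 ('a'): new char, reset run to 1
  Position 13 ('a'): continues run of 'a', length=2
Longest run: 'c' with length 4

4


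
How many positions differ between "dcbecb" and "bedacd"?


Comparing "dcbecb" and "bedacd" position by position:
  Position 0: 'd' vs 'b' => DIFFER
  Position 1: 'c' vs 'e' => DIFFER
  Position 2: 'b' vs 'd' => DIFFER
  Position 3: 'e' vs 'a' => DIFFER
  Position 4: 'c' vs 'c' => same
  Position 5: 'b' vs 'd' => DIFFER
Positions that differ: 5

5


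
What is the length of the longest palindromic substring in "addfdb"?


Input: "addfdb"
Checking substrings for palindromes:
  [2:5] "dfd" (len 3) => palindrome
  [1:3] "dd" (len 2) => palindrome
Longest palindromic substring: "dfd" with length 3

3


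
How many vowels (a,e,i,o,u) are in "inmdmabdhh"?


Input: inmdmabdhh
Checking each character:
  'i' at position 0: vowel (running total: 1)
  'n' at position 1: consonant
  'm' at position 2: consonant
  'd' at position 3: consonant
  'm' at position 4: consonant
  'a' at position 5: vowel (running total: 2)
  'b' at position 6: consonant
  'd' at position 7: consonant
  'h' at position 8: consonant
  'h' at position 9: consonant
Total vowels: 2

2


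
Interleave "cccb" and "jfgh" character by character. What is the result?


Interleaving "cccb" and "jfgh":
  Position 0: 'c' from first, 'j' from second => "cj"
  Position 1: 'c' from first, 'f' from second => "cf"
  Position 2: 'c' from first, 'g' from second => "cg"
  Position 3: 'b' from first, 'h' from second => "bh"
Result: cjcfcgbh

cjcfcgbh


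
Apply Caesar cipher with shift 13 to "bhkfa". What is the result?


Caesar cipher: shift "bhkfa" by 13
  'b' (pos 1) + 13 = pos 14 = 'o'
  'h' (pos 7) + 13 = pos 20 = 'u'
  'k' (pos 10) + 13 = pos 23 = 'x'
  'f' (pos 5) + 13 = pos 18 = 's'
  'a' (pos 0) + 13 = pos 13 = 'n'
Result: ouxsn

ouxsn


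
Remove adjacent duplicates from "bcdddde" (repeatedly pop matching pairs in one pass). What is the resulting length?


Input: bcdddde
Stack-based adjacent duplicate removal:
  Read 'b': push. Stack: b
  Read 'c': push. Stack: bc
  Read 'd': push. Stack: bcd
  Read 'd': matches stack top 'd' => pop. Stack: bc
  Read 'd': push. Stack: bcd
  Read 'd': matches stack top 'd' => pop. Stack: bc
  Read 'e': push. Stack: bce
Final stack: "bce" (length 3)

3


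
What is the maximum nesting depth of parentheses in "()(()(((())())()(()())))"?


Input: "()(()(((())())()(()())))"
Tracking depth:
  Position 0 '(': depth becomes 1
  Position 1 ')': depth becomes 0
  Position 2 '(': depth becomes 1
  Position 3 '(': depth becomes 2
  Position 4 ')': depth becomes 1
  Position 5 '(': depth becomes 2
  Position 6 '(': depth becomes 3
  Position 7 '(': depth becomes 4
  Position 8 '(': depth becomes 5
  Position 9 ')': depth becomes 4
  Position 10 ')': depth becomes 3
  Position 11 '(': depth becomes 4
  Position 12 ')': depth becomes 3
  Position 13 ')': depth becomes 2
  Position 14 '(': depth becomes 3
  Position 15 ')': depth becomes 2
  Position 16 '(': depth becomes 3
  Position 17 '(': depth becomes 4
  Position 18 ')': depth becomes 3
  Position 19 '(': depth becomes 4
  Position 20 ')': depth becomes 3
  Position 21 ')': depth becomes 2
  Position 22 ')': depth becomes 1
  Position 23 ')': depth becomes 0
Maximum depth reached: 5

5


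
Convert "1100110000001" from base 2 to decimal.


Input: "1100110000001" in base 2
Positional expansion:
  Digit '1' (value 1) x 2^12 = 4096
  Digit '1' (value 1) x 2^11 = 2048
  Digit '0' (value 0) x 2^10 = 0
  Digit '0' (value 0) x 2^9 = 0
  Digit '1' (value 1) x 2^8 = 256
  Digit '1' (value 1) x 2^7 = 128
  Digit '0' (value 0) x 2^6 = 0
  Digit '0' (value 0) x 2^5 = 0
  Digit '0' (value 0) x 2^4 = 0
  Digit '0' (value 0) x 2^3 = 0
  Digit '0' (value 0) x 2^2 = 0
  Digit '0' (value 0) x 2^1 = 0
  Digit '1' (value 1) x 2^0 = 1
Sum = 6529

6529


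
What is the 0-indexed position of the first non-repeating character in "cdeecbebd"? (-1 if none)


Input: cdeecbebd
Character frequencies:
  'b': 2
  'c': 2
  'd': 2
  'e': 3
Scanning left to right for freq == 1:
  Position 0 ('c'): freq=2, skip
  Position 1 ('d'): freq=2, skip
  Position 2 ('e'): freq=3, skip
  Position 3 ('e'): freq=3, skip
  Position 4 ('c'): freq=2, skip
  Position 5 ('b'): freq=2, skip
  Position 6 ('e'): freq=3, skip
  Position 7 ('b'): freq=2, skip
  Position 8 ('d'): freq=2, skip
  No unique character found => answer = -1

-1


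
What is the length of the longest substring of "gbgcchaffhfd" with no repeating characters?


Input: "gbgcchaffhfd"
Sliding window (track last position of each char):
  Position 0 ('g'): window [0,0] length 1 -- new best
  Position 1 ('b'): window [0,1] length 2 -- new best
  Position 2 ('g'): repeat (last at 0), move window start to 1
  Position 2 ('g'): window [1,2] length 2
  Position 3 ('c'): window [1,3] length 3 -- new best
  Position 4 ('c'): repeat (last at 3), move window start to 4
  Position 4 ('c'): window [4,4] length 1
  Position 5 ('h'): window [4,5] length 2
  Position 6 ('a'): window [4,6] length 3
  Position 7 ('f'): window [4,7] length 4 -- new best
  Position 8 ('f'): repeat (last at 7), move window start to 8
  Position 8 ('f'): window [8,8] length 1
  Position 9 ('h'): window [8,9] length 2
  Position 10 ('f'): repeat (last at 8), move window start to 9
  Position 10 ('f'): window [9,10] length 2
  Position 11 ('d'): window [9,11] length 3
Longest substring with no repeats: "chaf" with length 4

4


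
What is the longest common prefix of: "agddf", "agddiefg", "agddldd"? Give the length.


Words: agddf, agddiefg, agddldd
  Position 0: all 'a' => match
  Position 1: all 'g' => match
  Position 2: all 'd' => match
  Position 3: all 'd' => match
  Position 4: ('f', 'i', 'l') => mismatch, stop
LCP = "agdd" (length 4)

4


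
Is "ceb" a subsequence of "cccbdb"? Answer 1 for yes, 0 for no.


Check if "ceb" is a subsequence of "cccbdb"
Greedy scan:
  Position 0 ('c'): matches sub[0] = 'c'
  Position 1 ('c'): no match needed
  Position 2 ('c'): no match needed
  Position 3 ('b'): no match needed
  Position 4 ('d'): no match needed
  Position 5 ('b'): no match needed
Only matched 1/3 characters => not a subsequence

0


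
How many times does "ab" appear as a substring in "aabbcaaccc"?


Searching for "ab" in "aabbcaaccc"
Scanning each position:
  Position 0: "aa" => no
  Position 1: "ab" => MATCH
  Position 2: "bb" => no
  Position 3: "bc" => no
  Position 4: "ca" => no
  Position 5: "aa" => no
  Position 6: "ac" => no
  Position 7: "cc" => no
  Position 8: "cc" => no
Total occurrences: 1

1


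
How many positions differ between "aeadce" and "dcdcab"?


Comparing "aeadce" and "dcdcab" position by position:
  Position 0: 'a' vs 'd' => DIFFER
  Position 1: 'e' vs 'c' => DIFFER
  Position 2: 'a' vs 'd' => DIFFER
  Position 3: 'd' vs 'c' => DIFFER
  Position 4: 'c' vs 'a' => DIFFER
  Position 5: 'e' vs 'b' => DIFFER
Positions that differ: 6

6


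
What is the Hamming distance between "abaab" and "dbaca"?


Comparing "abaab" and "dbaca" position by position:
  Position 0: 'a' vs 'd' => differ
  Position 1: 'b' vs 'b' => same
  Position 2: 'a' vs 'a' => same
  Position 3: 'a' vs 'c' => differ
  Position 4: 'b' vs 'a' => differ
Total differences (Hamming distance): 3

3


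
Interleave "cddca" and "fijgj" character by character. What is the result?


Interleaving "cddca" and "fijgj":
  Position 0: 'c' from first, 'f' from second => "cf"
  Position 1: 'd' from first, 'i' from second => "di"
  Position 2: 'd' from first, 'j' from second => "dj"
  Position 3: 'c' from first, 'g' from second => "cg"
  Position 4: 'a' from first, 'j' from second => "aj"
Result: cfdidjcgaj

cfdidjcgaj


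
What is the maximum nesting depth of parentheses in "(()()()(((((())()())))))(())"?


Input: "(()()()(((((())()())))))(())"
Tracking depth:
  Position 0 '(': depth becomes 1
  Position 1 '(': depth becomes 2
  Position 2 ')': depth becomes 1
  Position 3 '(': depth becomes 2
  Position 4 ')': depth becomes 1
  Position 5 '(': depth becomes 2
  Position 6 ')': depth becomes 1
  Position 7 '(': depth becomes 2
  Position 8 '(': depth becomes 3
  Position 9 '(': depth becomes 4
  Position 10 '(': depth becomes 5
  Position 11 '(': depth becomes 6
  Position 12 '(': depth becomes 7
  Position 13 ')': depth becomes 6
  Position 14 ')': depth becomes 5
  Position 15 '(': depth becomes 6
  Position 16 ')': depth becomes 5
  Position 17 '(': depth becomes 6
  Position 18 ')': depth becomes 5
  Position 19 ')': depth becomes 4
  Position 20 ')': depth becomes 3
  Position 21 ')': depth becomes 2
  Position 22 ')': depth becomes 1
  Position 23 ')': depth becomes 0
  Position 24 '(': depth becomes 1
  Position 25 '(': depth becomes 2
  Position 26 ')': depth becomes 1
  Position 27 ')': depth becomes 0
Maximum depth reached: 7

7


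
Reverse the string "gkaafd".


Input: gkaafd
Reading characters right to left:
  Position 5: 'd'
  Position 4: 'f'
  Position 3: 'a'
  Position 2: 'a'
  Position 1: 'k'
  Position 0: 'g'
Reversed: dfaakg

dfaakg


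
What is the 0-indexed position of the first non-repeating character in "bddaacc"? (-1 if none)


Input: bddaacc
Character frequencies:
  'a': 2
  'b': 1
  'c': 2
  'd': 2
Scanning left to right for freq == 1:
  Position 0 ('b'): unique! => answer = 0

0


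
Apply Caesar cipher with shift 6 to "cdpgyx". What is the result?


Caesar cipher: shift "cdpgyx" by 6
  'c' (pos 2) + 6 = pos 8 = 'i'
  'd' (pos 3) + 6 = pos 9 = 'j'
  'p' (pos 15) + 6 = pos 21 = 'v'
  'g' (pos 6) + 6 = pos 12 = 'm'
  'y' (pos 24) + 6 = pos 4 = 'e'
  'x' (pos 23) + 6 = pos 3 = 'd'
Result: ijvmed

ijvmed


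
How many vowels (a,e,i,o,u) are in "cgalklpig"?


Input: cgalklpig
Checking each character:
  'c' at position 0: consonant
  'g' at position 1: consonant
  'a' at position 2: vowel (running total: 1)
  'l' at position 3: consonant
  'k' at position 4: consonant
  'l' at position 5: consonant
  'p' at position 6: consonant
  'i' at position 7: vowel (running total: 2)
  'g' at position 8: consonant
Total vowels: 2

2


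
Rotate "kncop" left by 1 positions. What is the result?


Input: "kncop", rotate left by 1
First 1 characters: "k"
Remaining characters: "ncop"
Concatenate remaining + first: "ncop" + "k" = "ncopk"

ncopk


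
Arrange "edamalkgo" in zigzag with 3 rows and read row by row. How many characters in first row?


Zigzag "edamalkgo" into 3 rows:
Placing characters:
  'e' => row 0
  'd' => row 1
  'a' => row 2
  'm' => row 1
  'a' => row 0
  'l' => row 1
  'k' => row 2
  'g' => row 1
  'o' => row 0
Rows:
  Row 0: "eao"
  Row 1: "dmlg"
  Row 2: "ak"
First row length: 3

3


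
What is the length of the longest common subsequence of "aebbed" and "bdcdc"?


LCS of "aebbed" and "bdcdc"
DP table:
           b    d    c    d    c
      0    0    0    0    0    0
  a   0    0    0    0    0    0
  e   0    0    0    0    0    0
  b   0    1    1    1    1    1
  b   0    1    1    1    1    1
  e   0    1    1    1    1    1
  d   0    1    2    2    2    2
LCS length = dp[6][5] = 2

2


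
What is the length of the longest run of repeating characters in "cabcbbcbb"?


Input: "cabcbbcbb"
Scanning for longest run:
  Position 1 ('a'): new char, reset run to 1
  Position 2 ('b'): new char, reset run to 1
  Position 3 ('c'): new char, reset run to 1
  Position 4 ('b'): new char, reset run to 1
  Position 5 ('b'): continues run of 'b', length=2
  Position 6 ('c'): new char, reset run to 1
  Position 7 ('b'): new char, reset run to 1
  Position 8 ('b'): continues run of 'b', length=2
Longest run: 'b' with length 2

2


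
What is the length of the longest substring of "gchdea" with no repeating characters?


Input: "gchdea"
Sliding window (track last position of each char):
  Position 0 ('g'): window [0,0] length 1 -- new best
  Position 1 ('c'): window [0,1] length 2 -- new best
  Position 2 ('h'): window [0,2] length 3 -- new best
  Position 3 ('d'): window [0,3] length 4 -- new best
  Position 4 ('e'): window [0,4] length 5 -- new best
  Position 5 ('a'): window [0,5] length 6 -- new best
Longest substring with no repeats: "gchdea" with length 6

6


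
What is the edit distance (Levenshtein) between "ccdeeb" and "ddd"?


Computing edit distance: "ccdeeb" -> "ddd"
DP table:
           d    d    d
      0    1    2    3
  c   1    1    2    3
  c   2    2    2    3
  d   3    2    2    2
  e   4    3    3    3
  e   5    4    4    4
  b   6    5    5    5
Edit distance = dp[6][3] = 5

5


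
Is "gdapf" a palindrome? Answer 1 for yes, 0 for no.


Input: gdapf
Reversed: fpadg
  Compare pos 0 ('g') with pos 4 ('f'): MISMATCH
  Compare pos 1 ('d') with pos 3 ('p'): MISMATCH
Result: not a palindrome

0


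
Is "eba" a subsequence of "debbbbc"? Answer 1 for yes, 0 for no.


Check if "eba" is a subsequence of "debbbbc"
Greedy scan:
  Position 0 ('d'): no match needed
  Position 1 ('e'): matches sub[0] = 'e'
  Position 2 ('b'): matches sub[1] = 'b'
  Position 3 ('b'): no match needed
  Position 4 ('b'): no match needed
  Position 5 ('b'): no match needed
  Position 6 ('c'): no match needed
Only matched 2/3 characters => not a subsequence

0


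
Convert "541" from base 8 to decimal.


Input: "541" in base 8
Positional expansion:
  Digit '5' (value 5) x 8^2 = 320
  Digit '4' (value 4) x 8^1 = 32
  Digit '1' (value 1) x 8^0 = 1
Sum = 353

353


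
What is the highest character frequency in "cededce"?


Input: cededce
Character counts:
  'c': 2
  'd': 2
  'e': 3
Maximum frequency: 3

3


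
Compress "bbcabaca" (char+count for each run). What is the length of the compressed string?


Input: bbcabaca
Runs:
  'b' x 2 => "b2"
  'c' x 1 => "c1"
  'a' x 1 => "a1"
  'b' x 1 => "b1"
  'a' x 1 => "a1"
  'c' x 1 => "c1"
  'a' x 1 => "a1"
Compressed: "b2c1a1b1a1c1a1"
Compressed length: 14

14


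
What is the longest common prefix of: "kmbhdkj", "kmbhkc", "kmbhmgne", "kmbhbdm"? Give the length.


Words: kmbhdkj, kmbhkc, kmbhmgne, kmbhbdm
  Position 0: all 'k' => match
  Position 1: all 'm' => match
  Position 2: all 'b' => match
  Position 3: all 'h' => match
  Position 4: ('d', 'k', 'm', 'b') => mismatch, stop
LCP = "kmbh" (length 4)

4


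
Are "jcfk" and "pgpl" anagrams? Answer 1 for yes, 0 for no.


Strings: "jcfk", "pgpl"
Sorted first:  cfjk
Sorted second: glpp
Differ at position 0: 'c' vs 'g' => not anagrams

0


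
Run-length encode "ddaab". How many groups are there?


Input: ddaab
Scanning for consecutive runs:
  Group 1: 'd' x 2 (positions 0-1)
  Group 2: 'a' x 2 (positions 2-3)
  Group 3: 'b' x 1 (positions 4-4)
Total groups: 3

3


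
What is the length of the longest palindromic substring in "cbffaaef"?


Input: "cbffaaef"
Checking substrings for palindromes:
  [2:4] "ff" (len 2) => palindrome
  [4:6] "aa" (len 2) => palindrome
Longest palindromic substring: "ff" with length 2

2


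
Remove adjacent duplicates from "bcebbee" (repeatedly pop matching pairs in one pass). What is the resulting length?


Input: bcebbee
Stack-based adjacent duplicate removal:
  Read 'b': push. Stack: b
  Read 'c': push. Stack: bc
  Read 'e': push. Stack: bce
  Read 'b': push. Stack: bceb
  Read 'b': matches stack top 'b' => pop. Stack: bce
  Read 'e': matches stack top 'e' => pop. Stack: bc
  Read 'e': push. Stack: bce
Final stack: "bce" (length 3)

3


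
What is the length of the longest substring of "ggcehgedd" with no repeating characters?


Input: "ggcehgedd"
Sliding window (track last position of each char):
  Position 0 ('g'): window [0,0] length 1 -- new best
  Position 1 ('g'): repeat (last at 0), move window start to 1
  Position 1 ('g'): window [1,1] length 1
  Position 2 ('c'): window [1,2] length 2 -- new best
  Position 3 ('e'): window [1,3] length 3 -- new best
  Position 4 ('h'): window [1,4] length 4 -- new best
  Position 5 ('g'): repeat (last at 1), move window start to 2
  Position 5 ('g'): window [2,5] length 4
  Position 6 ('e'): repeat (last at 3), move window start to 4
  Position 6 ('e'): window [4,6] length 3
  Position 7 ('d'): window [4,7] length 4
  Position 8 ('d'): repeat (last at 7), move window start to 8
  Position 8 ('d'): window [8,8] length 1
Longest substring with no repeats: "gceh" with length 4

4


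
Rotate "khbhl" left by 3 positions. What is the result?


Input: "khbhl", rotate left by 3
First 3 characters: "khb"
Remaining characters: "hl"
Concatenate remaining + first: "hl" + "khb" = "hlkhb"

hlkhb


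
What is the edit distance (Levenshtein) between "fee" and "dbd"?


Computing edit distance: "fee" -> "dbd"
DP table:
           d    b    d
      0    1    2    3
  f   1    1    2    3
  e   2    2    2    3
  e   3    3    3    3
Edit distance = dp[3][3] = 3

3


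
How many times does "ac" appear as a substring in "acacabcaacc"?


Searching for "ac" in "acacabcaacc"
Scanning each position:
  Position 0: "ac" => MATCH
  Position 1: "ca" => no
  Position 2: "ac" => MATCH
  Position 3: "ca" => no
  Position 4: "ab" => no
  Position 5: "bc" => no
  Position 6: "ca" => no
  Position 7: "aa" => no
  Position 8: "ac" => MATCH
  Position 9: "cc" => no
Total occurrences: 3

3


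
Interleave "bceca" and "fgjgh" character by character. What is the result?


Interleaving "bceca" and "fgjgh":
  Position 0: 'b' from first, 'f' from second => "bf"
  Position 1: 'c' from first, 'g' from second => "cg"
  Position 2: 'e' from first, 'j' from second => "ej"
  Position 3: 'c' from first, 'g' from second => "cg"
  Position 4: 'a' from first, 'h' from second => "ah"
Result: bfcgejcgah

bfcgejcgah


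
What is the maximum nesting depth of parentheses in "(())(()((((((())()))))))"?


Input: "(())(()((((((())()))))))"
Tracking depth:
  Position 0 '(': depth becomes 1
  Position 1 '(': depth becomes 2
  Position 2 ')': depth becomes 1
  Position 3 ')': depth becomes 0
  Position 4 '(': depth becomes 1
  Position 5 '(': depth becomes 2
  Position 6 ')': depth becomes 1
  Position 7 '(': depth becomes 2
  Position 8 '(': depth becomes 3
  Position 9 '(': depth becomes 4
  Position 10 '(': depth becomes 5
  Position 11 '(': depth becomes 6
  Position 12 '(': depth becomes 7
  Position 13 '(': depth becomes 8
  Position 14 ')': depth becomes 7
  Position 15 ')': depth becomes 6
  Position 16 '(': depth becomes 7
  Position 17 ')': depth becomes 6
  Position 18 ')': depth becomes 5
  Position 19 ')': depth becomes 4
  Position 20 ')': depth becomes 3
  Position 21 ')': depth becomes 2
  Position 22 ')': depth becomes 1
  Position 23 ')': depth becomes 0
Maximum depth reached: 8

8


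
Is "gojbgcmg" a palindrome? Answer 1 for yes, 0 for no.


Input: gojbgcmg
Reversed: gmcgbjog
  Compare pos 0 ('g') with pos 7 ('g'): match
  Compare pos 1 ('o') with pos 6 ('m'): MISMATCH
  Compare pos 2 ('j') with pos 5 ('c'): MISMATCH
  Compare pos 3 ('b') with pos 4 ('g'): MISMATCH
Result: not a palindrome

0


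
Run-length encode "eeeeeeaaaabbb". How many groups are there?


Input: eeeeeeaaaabbb
Scanning for consecutive runs:
  Group 1: 'e' x 6 (positions 0-5)
  Group 2: 'a' x 4 (positions 6-9)
  Group 3: 'b' x 3 (positions 10-12)
Total groups: 3

3


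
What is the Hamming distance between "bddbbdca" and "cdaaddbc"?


Comparing "bddbbdca" and "cdaaddbc" position by position:
  Position 0: 'b' vs 'c' => differ
  Position 1: 'd' vs 'd' => same
  Position 2: 'd' vs 'a' => differ
  Position 3: 'b' vs 'a' => differ
  Position 4: 'b' vs 'd' => differ
  Position 5: 'd' vs 'd' => same
  Position 6: 'c' vs 'b' => differ
  Position 7: 'a' vs 'c' => differ
Total differences (Hamming distance): 6

6


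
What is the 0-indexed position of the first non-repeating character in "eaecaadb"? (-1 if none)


Input: eaecaadb
Character frequencies:
  'a': 3
  'b': 1
  'c': 1
  'd': 1
  'e': 2
Scanning left to right for freq == 1:
  Position 0 ('e'): freq=2, skip
  Position 1 ('a'): freq=3, skip
  Position 2 ('e'): freq=2, skip
  Position 3 ('c'): unique! => answer = 3

3


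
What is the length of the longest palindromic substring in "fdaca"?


Input: "fdaca"
Checking substrings for palindromes:
  [2:5] "aca" (len 3) => palindrome
Longest palindromic substring: "aca" with length 3

3


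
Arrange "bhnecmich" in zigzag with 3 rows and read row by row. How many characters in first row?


Zigzag "bhnecmich" into 3 rows:
Placing characters:
  'b' => row 0
  'h' => row 1
  'n' => row 2
  'e' => row 1
  'c' => row 0
  'm' => row 1
  'i' => row 2
  'c' => row 1
  'h' => row 0
Rows:
  Row 0: "bch"
  Row 1: "hemc"
  Row 2: "ni"
First row length: 3

3


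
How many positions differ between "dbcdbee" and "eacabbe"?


Comparing "dbcdbee" and "eacabbe" position by position:
  Position 0: 'd' vs 'e' => DIFFER
  Position 1: 'b' vs 'a' => DIFFER
  Position 2: 'c' vs 'c' => same
  Position 3: 'd' vs 'a' => DIFFER
  Position 4: 'b' vs 'b' => same
  Position 5: 'e' vs 'b' => DIFFER
  Position 6: 'e' vs 'e' => same
Positions that differ: 4

4


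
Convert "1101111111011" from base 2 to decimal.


Input: "1101111111011" in base 2
Positional expansion:
  Digit '1' (value 1) x 2^12 = 4096
  Digit '1' (value 1) x 2^11 = 2048
  Digit '0' (value 0) x 2^10 = 0
  Digit '1' (value 1) x 2^9 = 512
  Digit '1' (value 1) x 2^8 = 256
  Digit '1' (value 1) x 2^7 = 128
  Digit '1' (value 1) x 2^6 = 64
  Digit '1' (value 1) x 2^5 = 32
  Digit '1' (value 1) x 2^4 = 16
  Digit '1' (value 1) x 2^3 = 8
  Digit '0' (value 0) x 2^2 = 0
  Digit '1' (value 1) x 2^1 = 2
  Digit '1' (value 1) x 2^0 = 1
Sum = 7163

7163


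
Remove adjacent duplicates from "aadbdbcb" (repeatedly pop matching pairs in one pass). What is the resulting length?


Input: aadbdbcb
Stack-based adjacent duplicate removal:
  Read 'a': push. Stack: a
  Read 'a': matches stack top 'a' => pop. Stack: (empty)
  Read 'd': push. Stack: d
  Read 'b': push. Stack: db
  Read 'd': push. Stack: dbd
  Read 'b': push. Stack: dbdb
  Read 'c': push. Stack: dbdbc
  Read 'b': push. Stack: dbdbcb
Final stack: "dbdbcb" (length 6)

6


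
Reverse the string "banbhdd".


Input: banbhdd
Reading characters right to left:
  Position 6: 'd'
  Position 5: 'd'
  Position 4: 'h'
  Position 3: 'b'
  Position 2: 'n'
  Position 1: 'a'
  Position 0: 'b'
Reversed: ddhbnab

ddhbnab


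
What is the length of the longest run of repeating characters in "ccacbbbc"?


Input: "ccacbbbc"
Scanning for longest run:
  Position 1 ('c'): continues run of 'c', length=2
  Position 2 ('a'): new char, reset run to 1
  Position 3 ('c'): new char, reset run to 1
  Position 4 ('b'): new char, reset run to 1
  Position 5 ('b'): continues run of 'b', length=2
  Position 6 ('b'): continues run of 'b', length=3
  Position 7 ('c'): new char, reset run to 1
Longest run: 'b' with length 3

3


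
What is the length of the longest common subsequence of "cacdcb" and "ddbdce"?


LCS of "cacdcb" and "ddbdce"
DP table:
           d    d    b    d    c    e
      0    0    0    0    0    0    0
  c   0    0    0    0    0    1    1
  a   0    0    0    0    0    1    1
  c   0    0    0    0    0    1    1
  d   0    1    1    1    1    1    1
  c   0    1    1    1    1    2    2
  b   0    1    1    2    2    2    2
LCS length = dp[6][6] = 2

2


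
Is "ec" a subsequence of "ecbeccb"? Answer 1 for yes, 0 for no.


Check if "ec" is a subsequence of "ecbeccb"
Greedy scan:
  Position 0 ('e'): matches sub[0] = 'e'
  Position 1 ('c'): matches sub[1] = 'c'
  Position 2 ('b'): no match needed
  Position 3 ('e'): no match needed
  Position 4 ('c'): no match needed
  Position 5 ('c'): no match needed
  Position 6 ('b'): no match needed
All 2 characters matched => is a subsequence

1


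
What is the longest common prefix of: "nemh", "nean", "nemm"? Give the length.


Words: nemh, nean, nemm
  Position 0: all 'n' => match
  Position 1: all 'e' => match
  Position 2: ('m', 'a', 'm') => mismatch, stop
LCP = "ne" (length 2)

2


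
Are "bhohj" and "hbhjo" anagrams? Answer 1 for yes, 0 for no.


Strings: "bhohj", "hbhjo"
Sorted first:  bhhjo
Sorted second: bhhjo
Sorted forms match => anagrams

1


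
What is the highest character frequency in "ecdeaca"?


Input: ecdeaca
Character counts:
  'a': 2
  'c': 2
  'd': 1
  'e': 2
Maximum frequency: 2

2


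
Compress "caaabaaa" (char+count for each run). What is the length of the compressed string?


Input: caaabaaa
Runs:
  'c' x 1 => "c1"
  'a' x 3 => "a3"
  'b' x 1 => "b1"
  'a' x 3 => "a3"
Compressed: "c1a3b1a3"
Compressed length: 8

8


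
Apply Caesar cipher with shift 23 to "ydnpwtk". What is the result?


Caesar cipher: shift "ydnpwtk" by 23
  'y' (pos 24) + 23 = pos 21 = 'v'
  'd' (pos 3) + 23 = pos 0 = 'a'
  'n' (pos 13) + 23 = pos 10 = 'k'
  'p' (pos 15) + 23 = pos 12 = 'm'
  'w' (pos 22) + 23 = pos 19 = 't'
  't' (pos 19) + 23 = pos 16 = 'q'
  'k' (pos 10) + 23 = pos 7 = 'h'
Result: vakmtqh

vakmtqh


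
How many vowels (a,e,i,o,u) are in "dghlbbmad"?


Input: dghlbbmad
Checking each character:
  'd' at position 0: consonant
  'g' at position 1: consonant
  'h' at position 2: consonant
  'l' at position 3: consonant
  'b' at position 4: consonant
  'b' at position 5: consonant
  'm' at position 6: consonant
  'a' at position 7: vowel (running total: 1)
  'd' at position 8: consonant
Total vowels: 1

1


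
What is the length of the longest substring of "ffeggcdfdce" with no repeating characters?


Input: "ffeggcdfdce"
Sliding window (track last position of each char):
  Position 0 ('f'): window [0,0] length 1 -- new best
  Position 1 ('f'): repeat (last at 0), move window start to 1
  Position 1 ('f'): window [1,1] length 1
  Position 2 ('e'): window [1,2] length 2 -- new best
  Position 3 ('g'): window [1,3] length 3 -- new best
  Position 4 ('g'): repeat (last at 3), move window start to 4
  Position 4 ('g'): window [4,4] length 1
  Position 5 ('c'): window [4,5] length 2
  Position 6 ('d'): window [4,6] length 3
  Position 7 ('f'): window [4,7] length 4 -- new best
  Position 8 ('d'): repeat (last at 6), move window start to 7
  Position 8 ('d'): window [7,8] length 2
  Position 9 ('c'): window [7,9] length 3
  Position 10 ('e'): window [7,10] length 4
Longest substring with no repeats: "gcdf" with length 4

4


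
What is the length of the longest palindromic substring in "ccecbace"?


Input: "ccecbace"
Checking substrings for palindromes:
  [1:4] "cec" (len 3) => palindrome
  [0:2] "cc" (len 2) => palindrome
Longest palindromic substring: "cec" with length 3

3


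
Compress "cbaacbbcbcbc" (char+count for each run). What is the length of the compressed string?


Input: cbaacbbcbcbc
Runs:
  'c' x 1 => "c1"
  'b' x 1 => "b1"
  'a' x 2 => "a2"
  'c' x 1 => "c1"
  'b' x 2 => "b2"
  'c' x 1 => "c1"
  'b' x 1 => "b1"
  'c' x 1 => "c1"
  'b' x 1 => "b1"
  'c' x 1 => "c1"
Compressed: "c1b1a2c1b2c1b1c1b1c1"
Compressed length: 20

20


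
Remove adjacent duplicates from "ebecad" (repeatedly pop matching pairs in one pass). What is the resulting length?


Input: ebecad
Stack-based adjacent duplicate removal:
  Read 'e': push. Stack: e
  Read 'b': push. Stack: eb
  Read 'e': push. Stack: ebe
  Read 'c': push. Stack: ebec
  Read 'a': push. Stack: ebeca
  Read 'd': push. Stack: ebecad
Final stack: "ebecad" (length 6)

6


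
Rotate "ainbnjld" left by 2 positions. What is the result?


Input: "ainbnjld", rotate left by 2
First 2 characters: "ai"
Remaining characters: "nbnjld"
Concatenate remaining + first: "nbnjld" + "ai" = "nbnjldai"

nbnjldai


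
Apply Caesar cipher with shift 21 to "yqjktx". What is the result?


Caesar cipher: shift "yqjktx" by 21
  'y' (pos 24) + 21 = pos 19 = 't'
  'q' (pos 16) + 21 = pos 11 = 'l'
  'j' (pos 9) + 21 = pos 4 = 'e'
  'k' (pos 10) + 21 = pos 5 = 'f'
  't' (pos 19) + 21 = pos 14 = 'o'
  'x' (pos 23) + 21 = pos 18 = 's'
Result: tlefos

tlefos


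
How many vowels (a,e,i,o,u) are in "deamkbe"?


Input: deamkbe
Checking each character:
  'd' at position 0: consonant
  'e' at position 1: vowel (running total: 1)
  'a' at position 2: vowel (running total: 2)
  'm' at position 3: consonant
  'k' at position 4: consonant
  'b' at position 5: consonant
  'e' at position 6: vowel (running total: 3)
Total vowels: 3

3


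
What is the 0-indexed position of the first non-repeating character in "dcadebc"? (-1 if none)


Input: dcadebc
Character frequencies:
  'a': 1
  'b': 1
  'c': 2
  'd': 2
  'e': 1
Scanning left to right for freq == 1:
  Position 0 ('d'): freq=2, skip
  Position 1 ('c'): freq=2, skip
  Position 2 ('a'): unique! => answer = 2

2


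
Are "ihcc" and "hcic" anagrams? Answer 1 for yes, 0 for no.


Strings: "ihcc", "hcic"
Sorted first:  cchi
Sorted second: cchi
Sorted forms match => anagrams

1


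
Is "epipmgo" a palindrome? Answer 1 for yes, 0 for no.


Input: epipmgo
Reversed: ogmpipe
  Compare pos 0 ('e') with pos 6 ('o'): MISMATCH
  Compare pos 1 ('p') with pos 5 ('g'): MISMATCH
  Compare pos 2 ('i') with pos 4 ('m'): MISMATCH
Result: not a palindrome

0


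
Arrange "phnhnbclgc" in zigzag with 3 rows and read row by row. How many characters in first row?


Zigzag "phnhnbclgc" into 3 rows:
Placing characters:
  'p' => row 0
  'h' => row 1
  'n' => row 2
  'h' => row 1
  'n' => row 0
  'b' => row 1
  'c' => row 2
  'l' => row 1
  'g' => row 0
  'c' => row 1
Rows:
  Row 0: "png"
  Row 1: "hhblc"
  Row 2: "nc"
First row length: 3

3


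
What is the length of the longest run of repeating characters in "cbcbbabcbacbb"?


Input: "cbcbbabcbacbb"
Scanning for longest run:
  Position 1 ('b'): new char, reset run to 1
  Position 2 ('c'): new char, reset run to 1
  Position 3 ('b'): new char, reset run to 1
  Position 4 ('b'): continues run of 'b', length=2
  Position 5 ('a'): new char, reset run to 1
  Position 6 ('b'): new char, reset run to 1
  Position 7 ('c'): new char, reset run to 1
  Position 8 ('b'): new char, reset run to 1
  Position 9 ('a'): new char, reset run to 1
  Position 10 ('c'): new char, reset run to 1
  Position 11 ('b'): new char, reset run to 1
  Position 12 ('b'): continues run of 'b', length=2
Longest run: 'b' with length 2

2


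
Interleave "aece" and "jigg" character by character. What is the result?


Interleaving "aece" and "jigg":
  Position 0: 'a' from first, 'j' from second => "aj"
  Position 1: 'e' from first, 'i' from second => "ei"
  Position 2: 'c' from first, 'g' from second => "cg"
  Position 3: 'e' from first, 'g' from second => "eg"
Result: ajeicgeg

ajeicgeg


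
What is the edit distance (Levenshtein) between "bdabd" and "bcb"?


Computing edit distance: "bdabd" -> "bcb"
DP table:
           b    c    b
      0    1    2    3
  b   1    0    1    2
  d   2    1    1    2
  a   3    2    2    2
  b   4    3    3    2
  d   5    4    4    3
Edit distance = dp[5][3] = 3

3


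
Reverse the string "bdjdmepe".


Input: bdjdmepe
Reading characters right to left:
  Position 7: 'e'
  Position 6: 'p'
  Position 5: 'e'
  Position 4: 'm'
  Position 3: 'd'
  Position 2: 'j'
  Position 1: 'd'
  Position 0: 'b'
Reversed: epemdjdb

epemdjdb


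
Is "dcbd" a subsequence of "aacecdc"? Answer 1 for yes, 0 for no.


Check if "dcbd" is a subsequence of "aacecdc"
Greedy scan:
  Position 0 ('a'): no match needed
  Position 1 ('a'): no match needed
  Position 2 ('c'): no match needed
  Position 3 ('e'): no match needed
  Position 4 ('c'): no match needed
  Position 5 ('d'): matches sub[0] = 'd'
  Position 6 ('c'): matches sub[1] = 'c'
Only matched 2/4 characters => not a subsequence

0


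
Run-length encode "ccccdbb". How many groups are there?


Input: ccccdbb
Scanning for consecutive runs:
  Group 1: 'c' x 4 (positions 0-3)
  Group 2: 'd' x 1 (positions 4-4)
  Group 3: 'b' x 2 (positions 5-6)
Total groups: 3

3


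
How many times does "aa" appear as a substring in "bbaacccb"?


Searching for "aa" in "bbaacccb"
Scanning each position:
  Position 0: "bb" => no
  Position 1: "ba" => no
  Position 2: "aa" => MATCH
  Position 3: "ac" => no
  Position 4: "cc" => no
  Position 5: "cc" => no
  Position 6: "cb" => no
Total occurrences: 1

1


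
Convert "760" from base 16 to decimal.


Input: "760" in base 16
Positional expansion:
  Digit '7' (value 7) x 16^2 = 1792
  Digit '6' (value 6) x 16^1 = 96
  Digit '0' (value 0) x 16^0 = 0
Sum = 1888

1888


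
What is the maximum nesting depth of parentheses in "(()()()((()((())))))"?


Input: "(()()()((()((())))))"
Tracking depth:
  Position 0 '(': depth becomes 1
  Position 1 '(': depth becomes 2
  Position 2 ')': depth becomes 1
  Position 3 '(': depth becomes 2
  Position 4 ')': depth becomes 1
  Position 5 '(': depth becomes 2
  Position 6 ')': depth becomes 1
  Position 7 '(': depth becomes 2
  Position 8 '(': depth becomes 3
  Position 9 '(': depth becomes 4
  Position 10 ')': depth becomes 3
  Position 11 '(': depth becomes 4
  Position 12 '(': depth becomes 5
  Position 13 '(': depth becomes 6
  Position 14 ')': depth becomes 5
  Position 15 ')': depth becomes 4
  Position 16 ')': depth becomes 3
  Position 17 ')': depth becomes 2
  Position 18 ')': depth becomes 1
  Position 19 ')': depth becomes 0
Maximum depth reached: 6

6


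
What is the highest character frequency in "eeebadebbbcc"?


Input: eeebadebbbcc
Character counts:
  'a': 1
  'b': 4
  'c': 2
  'd': 1
  'e': 4
Maximum frequency: 4

4


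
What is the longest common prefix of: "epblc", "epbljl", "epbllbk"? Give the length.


Words: epblc, epbljl, epbllbk
  Position 0: all 'e' => match
  Position 1: all 'p' => match
  Position 2: all 'b' => match
  Position 3: all 'l' => match
  Position 4: ('c', 'j', 'l') => mismatch, stop
LCP = "epbl" (length 4)

4


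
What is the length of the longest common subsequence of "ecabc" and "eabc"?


LCS of "ecabc" and "eabc"
DP table:
           e    a    b    c
      0    0    0    0    0
  e   0    1    1    1    1
  c   0    1    1    1    2
  a   0    1    2    2    2
  b   0    1    2    3    3
  c   0    1    2    3    4
LCS length = dp[5][4] = 4

4


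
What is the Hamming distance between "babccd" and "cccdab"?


Comparing "babccd" and "cccdab" position by position:
  Position 0: 'b' vs 'c' => differ
  Position 1: 'a' vs 'c' => differ
  Position 2: 'b' vs 'c' => differ
  Position 3: 'c' vs 'd' => differ
  Position 4: 'c' vs 'a' => differ
  Position 5: 'd' vs 'b' => differ
Total differences (Hamming distance): 6

6


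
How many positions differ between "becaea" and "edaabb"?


Comparing "becaea" and "edaabb" position by position:
  Position 0: 'b' vs 'e' => DIFFER
  Position 1: 'e' vs 'd' => DIFFER
  Position 2: 'c' vs 'a' => DIFFER
  Position 3: 'a' vs 'a' => same
  Position 4: 'e' vs 'b' => DIFFER
  Position 5: 'a' vs 'b' => DIFFER
Positions that differ: 5

5


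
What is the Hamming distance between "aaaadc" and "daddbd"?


Comparing "aaaadc" and "daddbd" position by position:
  Position 0: 'a' vs 'd' => differ
  Position 1: 'a' vs 'a' => same
  Position 2: 'a' vs 'd' => differ
  Position 3: 'a' vs 'd' => differ
  Position 4: 'd' vs 'b' => differ
  Position 5: 'c' vs 'd' => differ
Total differences (Hamming distance): 5

5


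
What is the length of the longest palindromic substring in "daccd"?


Input: "daccd"
Checking substrings for palindromes:
  [2:4] "cc" (len 2) => palindrome
Longest palindromic substring: "cc" with length 2

2
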